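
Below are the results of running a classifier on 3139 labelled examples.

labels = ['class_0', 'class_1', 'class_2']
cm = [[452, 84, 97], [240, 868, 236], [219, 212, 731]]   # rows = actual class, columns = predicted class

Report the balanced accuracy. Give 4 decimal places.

0.6630

Balanced accuracy = mean of per-class recall.
  class_0: recall = 452/633 = 0.71406
  class_1: recall = 868/1344 = 0.64583
  class_2: recall = 731/1162 = 0.62909
Mean = (0.71406 + 0.64583 + 0.62909) / 3 = 0.6630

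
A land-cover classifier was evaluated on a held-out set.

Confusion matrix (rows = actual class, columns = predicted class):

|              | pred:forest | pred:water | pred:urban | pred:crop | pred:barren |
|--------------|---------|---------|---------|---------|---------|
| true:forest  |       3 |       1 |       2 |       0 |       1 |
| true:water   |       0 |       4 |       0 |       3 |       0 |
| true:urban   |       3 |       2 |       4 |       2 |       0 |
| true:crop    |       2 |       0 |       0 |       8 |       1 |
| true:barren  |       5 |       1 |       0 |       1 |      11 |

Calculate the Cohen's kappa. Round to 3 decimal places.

0.440

Observed agreement pₒ = trace/N = 30/54 = 0.5556
Expected agreement pₑ = Σ (rowᵢ·colᵢ)/N² = (7·13 + 7·8 + 11·6 + 11·14 + 18·13)/54² = 0.2061
κ = (pₒ − pₑ)/(1 − pₑ) = (0.5556 − 0.2061)/(1 − 0.2061) = 0.440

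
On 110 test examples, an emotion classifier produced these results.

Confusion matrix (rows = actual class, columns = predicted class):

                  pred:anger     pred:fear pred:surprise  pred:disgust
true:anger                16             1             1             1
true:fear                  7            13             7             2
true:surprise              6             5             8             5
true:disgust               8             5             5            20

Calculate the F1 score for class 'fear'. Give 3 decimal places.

F1 score = 2·TP/(2·TP+FP+FN).
fear: TP=13, FP=1+5+5=11, FN=7+7+2=16 → 26/53 = 0.4906

0.491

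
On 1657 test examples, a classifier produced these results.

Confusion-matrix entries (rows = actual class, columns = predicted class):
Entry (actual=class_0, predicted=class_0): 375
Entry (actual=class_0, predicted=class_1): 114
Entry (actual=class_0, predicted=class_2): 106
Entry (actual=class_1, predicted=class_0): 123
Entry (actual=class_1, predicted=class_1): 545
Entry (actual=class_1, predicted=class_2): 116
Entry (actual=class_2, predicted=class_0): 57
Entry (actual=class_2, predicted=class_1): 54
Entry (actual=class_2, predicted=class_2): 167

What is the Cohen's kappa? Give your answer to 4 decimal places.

0.4598

Observed agreement pₒ = trace/N = 1087/1657 = 0.65600
Expected agreement pₑ = Σ (rowᵢ·colᵢ)/N² = (595·555 + 784·713 + 278·389)/1657² = 0.36325
κ = (pₒ − pₑ)/(1 − pₑ) = (0.65600 − 0.36325)/(1 − 0.36325) = 0.4598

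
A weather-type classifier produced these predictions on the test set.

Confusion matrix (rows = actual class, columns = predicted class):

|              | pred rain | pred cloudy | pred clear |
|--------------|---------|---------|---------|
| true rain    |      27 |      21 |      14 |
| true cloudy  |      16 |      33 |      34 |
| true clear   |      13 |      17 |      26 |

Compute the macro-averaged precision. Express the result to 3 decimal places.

0.433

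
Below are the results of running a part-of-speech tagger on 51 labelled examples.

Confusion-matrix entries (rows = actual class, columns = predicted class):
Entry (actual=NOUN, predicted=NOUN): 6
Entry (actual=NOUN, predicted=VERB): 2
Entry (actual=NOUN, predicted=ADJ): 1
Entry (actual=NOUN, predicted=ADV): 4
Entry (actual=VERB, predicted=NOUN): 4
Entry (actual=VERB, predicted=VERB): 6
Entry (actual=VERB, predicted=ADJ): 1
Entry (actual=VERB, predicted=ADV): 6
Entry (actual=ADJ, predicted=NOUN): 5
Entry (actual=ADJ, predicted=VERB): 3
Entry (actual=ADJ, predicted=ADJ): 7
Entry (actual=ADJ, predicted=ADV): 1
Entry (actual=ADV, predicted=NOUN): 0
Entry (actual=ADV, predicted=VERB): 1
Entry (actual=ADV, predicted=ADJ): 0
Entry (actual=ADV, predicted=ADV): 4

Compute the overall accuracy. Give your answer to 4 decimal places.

Accuracy = trace / total = (6+6+7+4=23) / 51 = 23/51 = 0.4510

0.4510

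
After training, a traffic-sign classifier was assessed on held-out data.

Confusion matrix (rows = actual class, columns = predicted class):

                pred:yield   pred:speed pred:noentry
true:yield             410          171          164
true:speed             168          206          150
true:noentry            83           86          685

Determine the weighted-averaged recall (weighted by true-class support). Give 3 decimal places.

Per-class recall (TP/(TP+FN)):
  yield: TP=410, FN=171+164=335 → 410/745 = 0.5503
  speed: TP=206, FN=168+150=318 → 206/524 = 0.3931
  noentry: TP=685, FN=83+86=169 → 685/854 = 0.8021
Weighted-recall = Σ (supportᵢ/N)·recallᵢ with N=2123: (745/2123)·0.5503 + (524/2123)·0.3931 + (854/2123)·0.8021 = 0.613

0.613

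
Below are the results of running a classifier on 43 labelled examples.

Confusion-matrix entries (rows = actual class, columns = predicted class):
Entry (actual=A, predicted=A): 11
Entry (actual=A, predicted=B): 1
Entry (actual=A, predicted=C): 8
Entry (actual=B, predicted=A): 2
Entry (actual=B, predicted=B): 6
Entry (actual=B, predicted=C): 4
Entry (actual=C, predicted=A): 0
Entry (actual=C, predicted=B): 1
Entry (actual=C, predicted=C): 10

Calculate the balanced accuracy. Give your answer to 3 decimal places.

0.653

Balanced accuracy = mean of per-class recall.
  A: recall = 11/20 = 0.5500
  B: recall = 6/12 = 0.5000
  C: recall = 10/11 = 0.9091
Mean = (0.5500 + 0.5000 + 0.9091) / 3 = 0.653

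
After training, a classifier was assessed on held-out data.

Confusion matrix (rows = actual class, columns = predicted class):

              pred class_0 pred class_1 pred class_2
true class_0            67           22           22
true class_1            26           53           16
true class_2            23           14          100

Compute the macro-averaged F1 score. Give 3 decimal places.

Per-class F1 score (2·TP/(2·TP+FP+FN)):
  class_0: TP=67, FP=26+23=49, FN=22+22=44 → 134/227 = 0.5903
  class_1: TP=53, FP=22+14=36, FN=26+16=42 → 106/184 = 0.5761
  class_2: TP=100, FP=22+16=38, FN=23+14=37 → 200/275 = 0.7273
Macro-F1 score = mean = (0.5903 + 0.5761 + 0.7273) / 3 = 0.631

0.631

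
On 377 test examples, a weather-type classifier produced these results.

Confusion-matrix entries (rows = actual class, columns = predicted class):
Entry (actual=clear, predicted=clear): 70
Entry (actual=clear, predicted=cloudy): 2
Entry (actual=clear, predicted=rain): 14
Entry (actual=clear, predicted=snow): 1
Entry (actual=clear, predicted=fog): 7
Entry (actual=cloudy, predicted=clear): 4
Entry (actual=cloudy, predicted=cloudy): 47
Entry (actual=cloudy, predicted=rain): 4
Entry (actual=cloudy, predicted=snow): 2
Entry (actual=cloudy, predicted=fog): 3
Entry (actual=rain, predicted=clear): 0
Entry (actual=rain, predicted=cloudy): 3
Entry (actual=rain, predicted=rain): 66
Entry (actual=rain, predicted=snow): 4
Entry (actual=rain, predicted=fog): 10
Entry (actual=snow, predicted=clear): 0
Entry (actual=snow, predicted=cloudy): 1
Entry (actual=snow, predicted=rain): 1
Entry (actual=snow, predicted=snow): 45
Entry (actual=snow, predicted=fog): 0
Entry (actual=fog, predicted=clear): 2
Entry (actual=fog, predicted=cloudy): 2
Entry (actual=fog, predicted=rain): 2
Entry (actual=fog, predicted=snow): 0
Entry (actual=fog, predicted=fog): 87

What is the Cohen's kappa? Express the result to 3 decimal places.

Observed agreement pₒ = trace/N = 315/377 = 0.8355
Expected agreement pₑ = Σ (rowᵢ·colᵢ)/N² = (94·76 + 60·55 + 83·87 + 47·52 + 93·107)/377² = 0.2115
κ = (pₒ − pₑ)/(1 − pₑ) = (0.8355 − 0.2115)/(1 − 0.2115) = 0.791

0.791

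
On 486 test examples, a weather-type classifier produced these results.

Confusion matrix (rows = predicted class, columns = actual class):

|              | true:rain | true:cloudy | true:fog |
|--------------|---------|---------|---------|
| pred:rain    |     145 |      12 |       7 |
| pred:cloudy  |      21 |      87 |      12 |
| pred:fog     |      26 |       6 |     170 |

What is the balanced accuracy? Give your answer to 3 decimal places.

0.828

Balanced accuracy = mean of per-class recall.
  rain: recall = 145/192 = 0.7552
  cloudy: recall = 87/105 = 0.8286
  fog: recall = 170/189 = 0.8995
Mean = (0.7552 + 0.8286 + 0.8995) / 3 = 0.828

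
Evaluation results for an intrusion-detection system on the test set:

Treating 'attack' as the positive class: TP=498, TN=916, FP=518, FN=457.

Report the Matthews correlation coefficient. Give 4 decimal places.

0.1588

MCC = (TP·TN − FP·FN) / √((TP+FP)(TP+FN)(TN+FP)(TN+FN))
Numerator = 498·916 − 518·457 = 219442
Denominator = √(1016·955·1434·1373) = √1910366826960 = 1382160.2031
MCC = 219442 / 1382160.2031 = 0.1588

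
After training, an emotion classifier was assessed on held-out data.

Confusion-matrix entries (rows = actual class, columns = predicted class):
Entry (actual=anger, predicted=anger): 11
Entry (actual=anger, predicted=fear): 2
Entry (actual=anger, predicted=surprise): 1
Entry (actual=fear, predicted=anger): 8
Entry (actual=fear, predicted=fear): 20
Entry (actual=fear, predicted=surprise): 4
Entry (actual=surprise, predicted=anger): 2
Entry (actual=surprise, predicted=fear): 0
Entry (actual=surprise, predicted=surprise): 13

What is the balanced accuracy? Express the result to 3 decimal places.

0.759

Balanced accuracy = mean of per-class recall.
  anger: recall = 11/14 = 0.7857
  fear: recall = 20/32 = 0.6250
  surprise: recall = 13/15 = 0.8667
Mean = (0.7857 + 0.6250 + 0.8667) / 3 = 0.759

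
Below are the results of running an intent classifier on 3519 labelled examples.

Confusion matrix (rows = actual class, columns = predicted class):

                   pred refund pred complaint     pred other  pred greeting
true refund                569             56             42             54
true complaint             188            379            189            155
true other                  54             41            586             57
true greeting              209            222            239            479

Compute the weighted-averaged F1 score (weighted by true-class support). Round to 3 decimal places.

0.558

Per-class F1 score (2·TP/(2·TP+FP+FN)):
  refund: TP=569, FP=188+54+209=451, FN=56+42+54=152 → 1138/1741 = 0.6536
  complaint: TP=379, FP=56+41+222=319, FN=188+189+155=532 → 758/1609 = 0.4711
  other: TP=586, FP=42+189+239=470, FN=54+41+57=152 → 1172/1794 = 0.6533
  greeting: TP=479, FP=54+155+57=266, FN=209+222+239=670 → 958/1894 = 0.5058
Weighted-F1 score = Σ (supportᵢ/N)·F1 scoreᵢ with N=3519: (721/3519)·0.6536 + (911/3519)·0.4711 + (738/3519)·0.6533 + (1149/3519)·0.5058 = 0.558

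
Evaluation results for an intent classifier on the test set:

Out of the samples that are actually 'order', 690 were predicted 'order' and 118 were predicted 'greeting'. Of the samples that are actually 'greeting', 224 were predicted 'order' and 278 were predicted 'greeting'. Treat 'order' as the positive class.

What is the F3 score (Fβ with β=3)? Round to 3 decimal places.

Fβ = (1+β²)·TP / ((1+β²)·TP + β²·FN + FP), with β²=9
= 10·690 / (10·690 + 9·118 + 224) = 0.843

0.843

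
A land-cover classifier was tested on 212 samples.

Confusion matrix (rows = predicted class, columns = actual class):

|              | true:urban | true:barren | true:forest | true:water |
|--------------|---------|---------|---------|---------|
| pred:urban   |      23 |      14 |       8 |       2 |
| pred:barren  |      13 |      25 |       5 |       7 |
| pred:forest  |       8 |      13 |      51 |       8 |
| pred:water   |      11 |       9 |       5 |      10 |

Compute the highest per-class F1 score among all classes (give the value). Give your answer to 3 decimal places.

Per-class F1 score (2·TP/(2·TP+FP+FN)):
  urban: TP=23, FP=14+8+2=24, FN=13+8+11=32 → 46/102 = 0.4510
  barren: TP=25, FP=13+5+7=25, FN=14+13+9=36 → 50/111 = 0.4505
  forest: TP=51, FP=8+13+8=29, FN=8+5+5=18 → 102/149 = 0.6846
  water: TP=10, FP=11+9+5=25, FN=2+7+8=17 → 20/62 = 0.3226
Highest is class 'forest' with F1 score = 0.685.

0.685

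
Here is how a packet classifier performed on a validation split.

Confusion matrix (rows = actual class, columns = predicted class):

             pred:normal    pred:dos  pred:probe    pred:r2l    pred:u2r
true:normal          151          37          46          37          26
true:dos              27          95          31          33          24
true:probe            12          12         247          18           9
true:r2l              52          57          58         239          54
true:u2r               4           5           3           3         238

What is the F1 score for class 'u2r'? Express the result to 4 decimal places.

Treat 'u2r' as positive and all other classes as negative.
F1 score = 2·TP/(2·TP+FP+FN).
u2r: TP=238, FP=26+24+9+54=113, FN=4+5+3+3=15 → 476/604 = 0.78808

0.7881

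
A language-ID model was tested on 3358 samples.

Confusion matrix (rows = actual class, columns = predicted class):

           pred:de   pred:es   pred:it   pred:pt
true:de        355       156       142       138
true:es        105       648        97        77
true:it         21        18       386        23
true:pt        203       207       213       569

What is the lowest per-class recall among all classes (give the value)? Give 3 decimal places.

0.449

Per-class recall (TP/(TP+FN)):
  de: TP=355, FN=156+142+138=436 → 355/791 = 0.4488
  es: TP=648, FN=105+97+77=279 → 648/927 = 0.6990
  it: TP=386, FN=21+18+23=62 → 386/448 = 0.8616
  pt: TP=569, FN=203+207+213=623 → 569/1192 = 0.4773
Lowest is class 'de' with recall = 0.449.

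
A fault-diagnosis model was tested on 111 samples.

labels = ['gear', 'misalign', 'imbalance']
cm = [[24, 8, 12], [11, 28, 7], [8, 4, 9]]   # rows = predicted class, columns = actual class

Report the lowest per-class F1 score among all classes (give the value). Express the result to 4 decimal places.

0.3673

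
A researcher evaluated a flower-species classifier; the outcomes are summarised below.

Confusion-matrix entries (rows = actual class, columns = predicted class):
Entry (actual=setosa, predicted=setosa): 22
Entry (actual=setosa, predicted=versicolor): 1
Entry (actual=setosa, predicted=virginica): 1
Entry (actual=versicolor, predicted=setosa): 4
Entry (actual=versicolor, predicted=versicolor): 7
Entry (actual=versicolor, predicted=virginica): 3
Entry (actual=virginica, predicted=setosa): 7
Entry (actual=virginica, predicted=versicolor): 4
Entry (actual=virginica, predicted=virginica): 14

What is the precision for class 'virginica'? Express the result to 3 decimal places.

precision = TP/(TP+FP).
virginica: TP=14, FP=1+3=4 → 14/18 = 0.7778

0.778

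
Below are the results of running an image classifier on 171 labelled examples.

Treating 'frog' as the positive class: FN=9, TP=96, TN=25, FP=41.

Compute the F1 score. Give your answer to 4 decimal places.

0.7934

Precision = TP/(TP+FP) = 96/137 = 0.7007
Recall = TP/(TP+FN) = 96/105 = 0.9143
F1 = 2·TP/(2·TP+FP+FN) = 192/242 = 0.7934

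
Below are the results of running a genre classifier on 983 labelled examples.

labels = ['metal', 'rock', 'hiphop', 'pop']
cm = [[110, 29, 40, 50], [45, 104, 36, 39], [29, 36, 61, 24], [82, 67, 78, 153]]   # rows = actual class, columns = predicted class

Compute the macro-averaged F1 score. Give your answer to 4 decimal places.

0.4261

Per-class F1 score (2·TP/(2·TP+FP+FN)):
  metal: TP=110, FP=45+29+82=156, FN=29+40+50=119 → 220/495 = 0.44444
  rock: TP=104, FP=29+36+67=132, FN=45+36+39=120 → 208/460 = 0.45217
  hiphop: TP=61, FP=40+36+78=154, FN=29+36+24=89 → 122/365 = 0.33425
  pop: TP=153, FP=50+39+24=113, FN=82+67+78=227 → 306/646 = 0.47368
Macro-F1 score = mean = (0.44444 + 0.45217 + 0.33425 + 0.47368) / 4 = 0.4261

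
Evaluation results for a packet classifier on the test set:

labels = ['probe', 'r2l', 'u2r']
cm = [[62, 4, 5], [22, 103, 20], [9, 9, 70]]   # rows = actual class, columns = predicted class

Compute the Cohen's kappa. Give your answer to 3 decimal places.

Observed agreement pₒ = trace/N = 235/304 = 0.7730
Expected agreement pₑ = Σ (rowᵢ·colᵢ)/N² = (71·93 + 145·116 + 88·95)/304² = 0.3439
κ = (pₒ − pₑ)/(1 − pₑ) = (0.7730 − 0.3439)/(1 − 0.3439) = 0.654

0.654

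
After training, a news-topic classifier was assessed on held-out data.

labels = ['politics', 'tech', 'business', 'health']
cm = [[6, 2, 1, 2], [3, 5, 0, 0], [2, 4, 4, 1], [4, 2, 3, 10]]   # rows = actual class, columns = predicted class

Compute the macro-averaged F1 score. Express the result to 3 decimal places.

Per-class F1 score (2·TP/(2·TP+FP+FN)):
  politics: TP=6, FP=3+2+4=9, FN=2+1+2=5 → 12/26 = 0.4615
  tech: TP=5, FP=2+4+2=8, FN=3+0+0=3 → 10/21 = 0.4762
  business: TP=4, FP=1+0+3=4, FN=2+4+1=7 → 8/19 = 0.4211
  health: TP=10, FP=2+0+1=3, FN=4+2+3=9 → 20/32 = 0.6250
Macro-F1 score = mean = (0.4615 + 0.4762 + 0.4211 + 0.6250) / 4 = 0.496

0.496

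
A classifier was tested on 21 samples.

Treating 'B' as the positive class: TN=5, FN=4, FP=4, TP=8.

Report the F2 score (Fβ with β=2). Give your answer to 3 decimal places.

0.667

Fβ = (1+β²)·TP / ((1+β²)·TP + β²·FN + FP), with β²=4
= 5·8 / (5·8 + 4·4 + 4) = 0.667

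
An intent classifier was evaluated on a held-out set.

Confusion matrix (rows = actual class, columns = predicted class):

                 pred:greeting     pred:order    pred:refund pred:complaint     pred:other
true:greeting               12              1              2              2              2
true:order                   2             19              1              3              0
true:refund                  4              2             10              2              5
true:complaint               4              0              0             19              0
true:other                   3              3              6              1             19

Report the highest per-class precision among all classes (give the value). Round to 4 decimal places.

0.7600

Per-class precision (TP/(TP+FP)):
  greeting: TP=12, FP=2+4+4+3=13 → 12/25 = 0.48000
  order: TP=19, FP=1+2+0+3=6 → 19/25 = 0.76000
  refund: TP=10, FP=2+1+0+6=9 → 10/19 = 0.52632
  complaint: TP=19, FP=2+3+2+1=8 → 19/27 = 0.70370
  other: TP=19, FP=2+0+5+0=7 → 19/26 = 0.73077
Highest is class 'order' with precision = 0.7600.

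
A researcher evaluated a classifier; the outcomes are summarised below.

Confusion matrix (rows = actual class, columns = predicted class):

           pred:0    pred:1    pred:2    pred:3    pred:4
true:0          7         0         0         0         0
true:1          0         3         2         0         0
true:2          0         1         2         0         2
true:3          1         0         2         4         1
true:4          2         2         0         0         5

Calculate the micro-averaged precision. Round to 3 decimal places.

Micro-averaging pools counts across classes: ΣTP=21, ΣFP=13, ΣFN=13.
Micro-precision = TP/(TP+FP) on pooled counts = 0.618 (equals overall accuracy in single-label multiclass).

0.618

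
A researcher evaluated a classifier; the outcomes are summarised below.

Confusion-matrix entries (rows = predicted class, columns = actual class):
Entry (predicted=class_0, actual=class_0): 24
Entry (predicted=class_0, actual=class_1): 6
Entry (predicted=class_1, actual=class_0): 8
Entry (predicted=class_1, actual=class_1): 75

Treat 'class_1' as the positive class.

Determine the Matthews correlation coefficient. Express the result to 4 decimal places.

0.6896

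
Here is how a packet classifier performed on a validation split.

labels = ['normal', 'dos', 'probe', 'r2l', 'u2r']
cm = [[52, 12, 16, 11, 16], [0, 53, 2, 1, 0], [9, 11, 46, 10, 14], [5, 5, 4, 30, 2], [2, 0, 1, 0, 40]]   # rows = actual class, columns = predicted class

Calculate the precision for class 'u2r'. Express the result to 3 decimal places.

0.556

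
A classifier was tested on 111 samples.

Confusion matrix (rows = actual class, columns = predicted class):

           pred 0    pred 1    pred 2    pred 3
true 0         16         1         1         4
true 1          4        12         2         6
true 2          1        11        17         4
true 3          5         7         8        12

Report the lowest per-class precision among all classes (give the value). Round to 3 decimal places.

0.387

Per-class precision (TP/(TP+FP)):
  0: TP=16, FP=4+1+5=10 → 16/26 = 0.6154
  1: TP=12, FP=1+11+7=19 → 12/31 = 0.3871
  2: TP=17, FP=1+2+8=11 → 17/28 = 0.6071
  3: TP=12, FP=4+6+4=14 → 12/26 = 0.4615
Lowest is class '1' with precision = 0.387.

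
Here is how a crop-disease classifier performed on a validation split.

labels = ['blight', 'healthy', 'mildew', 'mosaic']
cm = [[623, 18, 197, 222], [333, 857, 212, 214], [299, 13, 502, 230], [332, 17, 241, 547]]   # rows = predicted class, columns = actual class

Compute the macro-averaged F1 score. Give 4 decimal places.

0.5183

Per-class F1 score (2·TP/(2·TP+FP+FN)):
  blight: TP=623, FP=18+197+222=437, FN=333+299+332=964 → 1246/2647 = 0.47072
  healthy: TP=857, FP=333+212+214=759, FN=18+13+17=48 → 1714/2521 = 0.67989
  mildew: TP=502, FP=299+13+230=542, FN=197+212+241=650 → 1004/2196 = 0.45719
  mosaic: TP=547, FP=332+17+241=590, FN=222+214+230=666 → 1094/2350 = 0.46553
Macro-F1 score = mean = (0.47072 + 0.67989 + 0.45719 + 0.46553) / 4 = 0.5183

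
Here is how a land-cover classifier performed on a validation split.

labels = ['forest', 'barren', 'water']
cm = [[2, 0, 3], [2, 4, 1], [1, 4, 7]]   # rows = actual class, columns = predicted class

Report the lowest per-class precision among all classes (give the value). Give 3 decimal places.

Per-class precision (TP/(TP+FP)):
  forest: TP=2, FP=2+1=3 → 2/5 = 0.4000
  barren: TP=4, FP=0+4=4 → 4/8 = 0.5000
  water: TP=7, FP=3+1=4 → 7/11 = 0.6364
Lowest is class 'forest' with precision = 0.400.

0.400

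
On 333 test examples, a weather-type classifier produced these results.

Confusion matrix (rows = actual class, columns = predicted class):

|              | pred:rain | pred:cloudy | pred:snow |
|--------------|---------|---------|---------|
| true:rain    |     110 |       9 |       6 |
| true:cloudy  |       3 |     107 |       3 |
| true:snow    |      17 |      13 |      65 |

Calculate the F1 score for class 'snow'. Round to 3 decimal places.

0.769

Treat 'snow' as positive and all other classes as negative.
F1 score = 2·TP/(2·TP+FP+FN).
snow: TP=65, FP=6+3=9, FN=17+13=30 → 130/169 = 0.7692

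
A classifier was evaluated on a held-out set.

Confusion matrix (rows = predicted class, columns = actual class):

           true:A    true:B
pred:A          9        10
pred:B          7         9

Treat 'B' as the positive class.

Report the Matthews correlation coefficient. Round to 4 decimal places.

MCC = (TP·TN − FP·FN) / √((TP+FP)(TP+FN)(TN+FP)(TN+FN))
Numerator = 9·9 − 7·10 = 11
Denominator = √(16·19·16·19) = √92416 = 304.0000
MCC = 11 / 304.0000 = 0.0362

0.0362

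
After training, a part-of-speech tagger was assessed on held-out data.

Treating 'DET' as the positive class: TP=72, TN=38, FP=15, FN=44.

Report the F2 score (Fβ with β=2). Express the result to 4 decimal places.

0.6534

Fβ = (1+β²)·TP / ((1+β²)·TP + β²·FN + FP), with β²=4
= 5·72 / (5·72 + 4·44 + 15) = 0.6534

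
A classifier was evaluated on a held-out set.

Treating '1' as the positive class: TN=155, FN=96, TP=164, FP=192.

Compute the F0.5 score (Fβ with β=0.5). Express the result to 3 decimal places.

Fβ = (1+β²)·TP / ((1+β²)·TP + β²·FN + FP), with β²=1/4
= 1.25·164 / (1.25·164 + 0.25·96 + 192) = 0.487

0.487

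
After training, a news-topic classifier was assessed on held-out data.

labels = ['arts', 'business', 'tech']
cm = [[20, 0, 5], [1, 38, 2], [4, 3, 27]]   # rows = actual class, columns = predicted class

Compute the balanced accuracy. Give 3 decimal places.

0.840

Balanced accuracy = mean of per-class recall.
  arts: recall = 20/25 = 0.8000
  business: recall = 38/41 = 0.9268
  tech: recall = 27/34 = 0.7941
Mean = (0.8000 + 0.9268 + 0.7941) / 3 = 0.840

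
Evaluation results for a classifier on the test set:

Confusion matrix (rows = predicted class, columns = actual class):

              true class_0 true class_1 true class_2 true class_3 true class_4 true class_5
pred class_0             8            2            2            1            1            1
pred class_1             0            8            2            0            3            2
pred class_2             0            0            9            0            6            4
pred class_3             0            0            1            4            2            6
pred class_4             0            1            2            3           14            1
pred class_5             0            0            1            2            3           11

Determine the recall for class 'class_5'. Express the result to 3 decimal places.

One-vs-rest for 'class_5': TP = diagonal; FP = other classes predicted 'class_5'; FN = 'class_5' predicted as other.
recall = TP/(TP+FN).
class_5: TP=11, FN=1+2+4+6+1=14 → 11/25 = 0.4400

0.440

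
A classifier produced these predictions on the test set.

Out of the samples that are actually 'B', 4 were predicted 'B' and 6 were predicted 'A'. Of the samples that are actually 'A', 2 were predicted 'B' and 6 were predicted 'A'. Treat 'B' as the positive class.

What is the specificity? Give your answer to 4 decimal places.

0.7500

Specificity = TN/(TN+FP) = 6/(6+2) = 0.7500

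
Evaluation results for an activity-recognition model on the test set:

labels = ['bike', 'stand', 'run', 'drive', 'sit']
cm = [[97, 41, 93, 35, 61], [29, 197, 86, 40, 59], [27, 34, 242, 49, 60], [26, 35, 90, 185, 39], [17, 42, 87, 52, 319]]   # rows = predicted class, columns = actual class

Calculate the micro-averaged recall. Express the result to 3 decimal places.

0.509

Micro-averaging pools counts across classes: ΣTP=1040, ΣFP=1002, ΣFN=1002.
Micro-recall = TP/(TP+FN) on pooled counts = 0.509 (equals overall accuracy in single-label multiclass).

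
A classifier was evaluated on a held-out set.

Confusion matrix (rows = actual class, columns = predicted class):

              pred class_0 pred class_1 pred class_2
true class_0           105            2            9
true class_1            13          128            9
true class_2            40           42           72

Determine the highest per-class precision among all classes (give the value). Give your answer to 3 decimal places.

Per-class precision (TP/(TP+FP)):
  class_0: TP=105, FP=13+40=53 → 105/158 = 0.6646
  class_1: TP=128, FP=2+42=44 → 128/172 = 0.7442
  class_2: TP=72, FP=9+9=18 → 72/90 = 0.8000
Highest is class 'class_2' with precision = 0.800.

0.800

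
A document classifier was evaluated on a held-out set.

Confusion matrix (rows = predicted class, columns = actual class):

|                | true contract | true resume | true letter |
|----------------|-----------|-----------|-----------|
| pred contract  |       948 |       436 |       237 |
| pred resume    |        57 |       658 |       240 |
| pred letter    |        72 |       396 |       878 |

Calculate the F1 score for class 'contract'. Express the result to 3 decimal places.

0.703

F1 score = 2·TP/(2·TP+FP+FN).
contract: TP=948, FP=436+237=673, FN=57+72=129 → 1896/2698 = 0.7027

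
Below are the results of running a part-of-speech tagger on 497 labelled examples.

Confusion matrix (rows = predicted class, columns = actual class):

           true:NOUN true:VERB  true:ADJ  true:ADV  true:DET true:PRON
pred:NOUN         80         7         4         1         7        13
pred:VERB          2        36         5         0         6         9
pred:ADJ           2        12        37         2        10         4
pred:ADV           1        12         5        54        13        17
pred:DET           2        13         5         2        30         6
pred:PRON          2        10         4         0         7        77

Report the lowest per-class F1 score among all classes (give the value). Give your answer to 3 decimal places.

0.458

Per-class F1 score (2·TP/(2·TP+FP+FN)):
  NOUN: TP=80, FP=7+4+1+7+13=32, FN=2+2+1+2+2=9 → 160/201 = 0.7960
  VERB: TP=36, FP=2+5+0+6+9=22, FN=7+12+12+13+10=54 → 72/148 = 0.4865
  ADJ: TP=37, FP=2+12+2+10+4=30, FN=4+5+5+5+4=23 → 74/127 = 0.5827
  ADV: TP=54, FP=1+12+5+13+17=48, FN=1+0+2+2+0=5 → 108/161 = 0.6708
  DET: TP=30, FP=2+13+5+2+6=28, FN=7+6+10+13+7=43 → 60/131 = 0.4580
  PRON: TP=77, FP=2+10+4+0+7=23, FN=13+9+4+17+6=49 → 154/226 = 0.6814
Lowest is class 'DET' with F1 score = 0.458.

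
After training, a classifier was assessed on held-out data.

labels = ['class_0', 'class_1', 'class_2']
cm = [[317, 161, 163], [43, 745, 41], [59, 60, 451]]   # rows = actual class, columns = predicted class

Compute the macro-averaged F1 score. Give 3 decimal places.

Per-class F1 score (2·TP/(2·TP+FP+FN)):
  class_0: TP=317, FP=43+59=102, FN=161+163=324 → 634/1060 = 0.5981
  class_1: TP=745, FP=161+60=221, FN=43+41=84 → 1490/1795 = 0.8301
  class_2: TP=451, FP=163+41=204, FN=59+60=119 → 902/1225 = 0.7363
Macro-F1 score = mean = (0.5981 + 0.8301 + 0.7363) / 3 = 0.722

0.722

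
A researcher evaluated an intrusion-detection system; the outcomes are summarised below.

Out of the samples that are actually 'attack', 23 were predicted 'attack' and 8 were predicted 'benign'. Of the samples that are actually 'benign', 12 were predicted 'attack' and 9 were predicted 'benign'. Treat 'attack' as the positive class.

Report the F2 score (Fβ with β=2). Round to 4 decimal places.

0.7233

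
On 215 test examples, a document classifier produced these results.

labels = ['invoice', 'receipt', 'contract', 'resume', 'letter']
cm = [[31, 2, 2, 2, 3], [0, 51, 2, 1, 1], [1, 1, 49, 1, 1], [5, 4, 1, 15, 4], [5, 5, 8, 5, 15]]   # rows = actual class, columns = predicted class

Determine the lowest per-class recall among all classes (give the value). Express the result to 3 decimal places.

Per-class recall (TP/(TP+FN)):
  invoice: TP=31, FN=2+2+2+3=9 → 31/40 = 0.7750
  receipt: TP=51, FN=0+2+1+1=4 → 51/55 = 0.9273
  contract: TP=49, FN=1+1+1+1=4 → 49/53 = 0.9245
  resume: TP=15, FN=5+4+1+4=14 → 15/29 = 0.5172
  letter: TP=15, FN=5+5+8+5=23 → 15/38 = 0.3947
Lowest is class 'letter' with recall = 0.395.

0.395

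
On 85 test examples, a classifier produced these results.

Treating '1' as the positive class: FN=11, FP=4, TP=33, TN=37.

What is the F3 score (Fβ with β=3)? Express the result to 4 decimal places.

Fβ = (1+β²)·TP / ((1+β²)·TP + β²·FN + FP), with β²=9
= 10·33 / (10·33 + 9·11 + 4) = 0.7621

0.7621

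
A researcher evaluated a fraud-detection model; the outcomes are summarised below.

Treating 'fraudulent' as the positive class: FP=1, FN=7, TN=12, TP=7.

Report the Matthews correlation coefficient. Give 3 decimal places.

0.463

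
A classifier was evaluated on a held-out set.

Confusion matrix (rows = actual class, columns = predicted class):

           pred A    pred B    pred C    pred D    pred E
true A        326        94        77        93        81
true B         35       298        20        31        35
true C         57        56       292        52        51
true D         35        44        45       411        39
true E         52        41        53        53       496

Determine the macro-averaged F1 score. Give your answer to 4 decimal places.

Per-class F1 score (2·TP/(2·TP+FP+FN)):
  A: TP=326, FP=35+57+35+52=179, FN=94+77+93+81=345 → 652/1176 = 0.55442
  B: TP=298, FP=94+56+44+41=235, FN=35+20+31+35=121 → 596/952 = 0.62605
  C: TP=292, FP=77+20+45+53=195, FN=57+56+52+51=216 → 584/995 = 0.58693
  D: TP=411, FP=93+31+52+53=229, FN=35+44+45+39=163 → 822/1214 = 0.67710
  E: TP=496, FP=81+35+51+39=206, FN=52+41+53+53=199 → 992/1397 = 0.71009
Macro-F1 score = mean = (0.55442 + 0.62605 + 0.58693 + 0.67710 + 0.71009) / 5 = 0.6309

0.6309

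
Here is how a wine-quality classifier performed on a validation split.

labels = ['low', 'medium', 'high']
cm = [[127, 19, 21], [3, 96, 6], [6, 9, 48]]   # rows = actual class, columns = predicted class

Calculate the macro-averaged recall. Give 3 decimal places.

0.812

Per-class recall (TP/(TP+FN)):
  low: TP=127, FN=19+21=40 → 127/167 = 0.7605
  medium: TP=96, FN=3+6=9 → 96/105 = 0.9143
  high: TP=48, FN=6+9=15 → 48/63 = 0.7619
Macro-recall = mean = (0.7605 + 0.9143 + 0.7619) / 3 = 0.812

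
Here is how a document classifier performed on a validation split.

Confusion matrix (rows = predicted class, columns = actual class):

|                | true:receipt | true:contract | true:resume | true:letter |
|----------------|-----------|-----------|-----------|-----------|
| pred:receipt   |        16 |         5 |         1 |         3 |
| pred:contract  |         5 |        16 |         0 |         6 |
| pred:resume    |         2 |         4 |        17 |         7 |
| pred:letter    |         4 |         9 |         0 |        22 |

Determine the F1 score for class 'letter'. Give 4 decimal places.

0.6027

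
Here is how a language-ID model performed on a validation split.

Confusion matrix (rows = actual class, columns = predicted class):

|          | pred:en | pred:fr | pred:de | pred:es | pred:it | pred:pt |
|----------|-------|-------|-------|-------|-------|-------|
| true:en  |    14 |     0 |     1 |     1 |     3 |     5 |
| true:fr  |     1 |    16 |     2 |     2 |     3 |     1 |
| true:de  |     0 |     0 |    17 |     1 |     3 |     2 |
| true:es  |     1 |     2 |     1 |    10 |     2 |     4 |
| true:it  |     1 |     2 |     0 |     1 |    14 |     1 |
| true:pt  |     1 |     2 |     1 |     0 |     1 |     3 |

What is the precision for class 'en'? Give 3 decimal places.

precision = TP/(TP+FP).
en: TP=14, FP=1+0+1+1+1=4 → 14/18 = 0.7778

0.778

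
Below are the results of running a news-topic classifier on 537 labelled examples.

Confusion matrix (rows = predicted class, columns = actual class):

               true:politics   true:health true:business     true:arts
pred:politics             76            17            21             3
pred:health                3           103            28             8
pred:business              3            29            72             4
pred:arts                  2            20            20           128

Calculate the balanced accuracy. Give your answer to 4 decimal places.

Balanced accuracy = mean of per-class recall.
  politics: recall = 76/84 = 0.90476
  health: recall = 103/169 = 0.60947
  business: recall = 72/141 = 0.51064
  arts: recall = 128/143 = 0.89510
Mean = (0.90476 + 0.60947 + 0.51064 + 0.89510) / 4 = 0.7300

0.7300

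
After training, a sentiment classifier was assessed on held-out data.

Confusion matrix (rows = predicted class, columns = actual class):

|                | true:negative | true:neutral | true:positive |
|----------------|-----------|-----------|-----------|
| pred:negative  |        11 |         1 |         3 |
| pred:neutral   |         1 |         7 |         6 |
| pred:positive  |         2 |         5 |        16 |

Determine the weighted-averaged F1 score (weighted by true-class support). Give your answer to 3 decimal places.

0.654

Per-class F1 score (2·TP/(2·TP+FP+FN)):
  negative: TP=11, FP=1+3=4, FN=1+2=3 → 22/29 = 0.7586
  neutral: TP=7, FP=1+6=7, FN=1+5=6 → 14/27 = 0.5185
  positive: TP=16, FP=2+5=7, FN=3+6=9 → 32/48 = 0.6667
Weighted-F1 score = Σ (supportᵢ/N)·F1 scoreᵢ with N=52: (14/52)·0.7586 + (13/52)·0.5185 + (25/52)·0.6667 = 0.654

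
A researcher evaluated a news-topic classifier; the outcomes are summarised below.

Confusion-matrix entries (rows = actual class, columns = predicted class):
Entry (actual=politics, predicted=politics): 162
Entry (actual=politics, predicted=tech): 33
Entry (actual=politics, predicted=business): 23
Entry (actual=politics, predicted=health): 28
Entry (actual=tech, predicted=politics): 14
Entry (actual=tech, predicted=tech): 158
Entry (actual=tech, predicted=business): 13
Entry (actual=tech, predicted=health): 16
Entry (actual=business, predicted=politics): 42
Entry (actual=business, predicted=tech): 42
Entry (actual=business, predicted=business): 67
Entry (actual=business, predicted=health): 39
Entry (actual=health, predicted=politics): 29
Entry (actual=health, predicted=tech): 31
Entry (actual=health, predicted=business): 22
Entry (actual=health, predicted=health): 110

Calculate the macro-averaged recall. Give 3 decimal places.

0.593

Per-class recall (TP/(TP+FN)):
  politics: TP=162, FN=33+23+28=84 → 162/246 = 0.6585
  tech: TP=158, FN=14+13+16=43 → 158/201 = 0.7861
  business: TP=67, FN=42+42+39=123 → 67/190 = 0.3526
  health: TP=110, FN=29+31+22=82 → 110/192 = 0.5729
Macro-recall = mean = (0.6585 + 0.7861 + 0.3526 + 0.5729) / 4 = 0.593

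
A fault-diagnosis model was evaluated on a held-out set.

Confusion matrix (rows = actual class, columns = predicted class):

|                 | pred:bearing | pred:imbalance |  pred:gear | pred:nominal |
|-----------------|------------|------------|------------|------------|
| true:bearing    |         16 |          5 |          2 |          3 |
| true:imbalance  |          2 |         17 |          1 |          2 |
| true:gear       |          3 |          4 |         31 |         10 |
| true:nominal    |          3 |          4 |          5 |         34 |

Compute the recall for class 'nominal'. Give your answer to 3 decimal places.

Treat 'nominal' as positive and all other classes as negative.
recall = TP/(TP+FN).
nominal: TP=34, FN=3+4+5=12 → 34/46 = 0.7391

0.739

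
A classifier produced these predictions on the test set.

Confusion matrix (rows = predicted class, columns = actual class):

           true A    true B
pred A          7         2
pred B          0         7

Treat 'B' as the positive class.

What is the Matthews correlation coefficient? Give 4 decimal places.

MCC = (TP·TN − FP·FN) / √((TP+FP)(TP+FN)(TN+FP)(TN+FN))
Numerator = 7·7 − 0·2 = 49
Denominator = √(7·9·7·9) = √3969 = 63.0000
MCC = 49 / 63.0000 = 0.7778

0.7778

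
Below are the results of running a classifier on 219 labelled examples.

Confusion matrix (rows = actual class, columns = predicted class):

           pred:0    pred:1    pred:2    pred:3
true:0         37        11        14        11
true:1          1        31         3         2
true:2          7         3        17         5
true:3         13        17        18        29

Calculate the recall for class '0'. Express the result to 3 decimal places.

Treat '0' as positive and all other classes as negative.
recall = TP/(TP+FN).
0: TP=37, FN=11+14+11=36 → 37/73 = 0.5068

0.507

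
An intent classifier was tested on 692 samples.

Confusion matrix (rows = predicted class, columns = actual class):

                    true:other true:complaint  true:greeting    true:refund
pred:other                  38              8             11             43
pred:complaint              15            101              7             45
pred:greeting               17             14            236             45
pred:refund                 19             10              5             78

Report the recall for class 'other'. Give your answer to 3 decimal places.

0.427

One-vs-rest for 'other': TP = diagonal; FP = other classes predicted 'other'; FN = 'other' predicted as other.
recall = TP/(TP+FN).
other: TP=38, FN=15+17+19=51 → 38/89 = 0.4270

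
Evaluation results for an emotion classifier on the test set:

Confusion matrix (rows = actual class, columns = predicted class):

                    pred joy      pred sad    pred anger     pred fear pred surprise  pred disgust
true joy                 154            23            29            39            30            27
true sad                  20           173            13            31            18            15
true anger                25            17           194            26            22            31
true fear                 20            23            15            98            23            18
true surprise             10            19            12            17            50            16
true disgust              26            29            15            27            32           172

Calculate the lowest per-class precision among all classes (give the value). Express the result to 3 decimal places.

Per-class precision (TP/(TP+FP)):
  joy: TP=154, FP=20+25+20+10+26=101 → 154/255 = 0.6039
  sad: TP=173, FP=23+17+23+19+29=111 → 173/284 = 0.6092
  anger: TP=194, FP=29+13+15+12+15=84 → 194/278 = 0.6978
  fear: TP=98, FP=39+31+26+17+27=140 → 98/238 = 0.4118
  surprise: TP=50, FP=30+18+22+23+32=125 → 50/175 = 0.2857
  disgust: TP=172, FP=27+15+31+18+16=107 → 172/279 = 0.6165
Lowest is class 'surprise' with precision = 0.286.

0.286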